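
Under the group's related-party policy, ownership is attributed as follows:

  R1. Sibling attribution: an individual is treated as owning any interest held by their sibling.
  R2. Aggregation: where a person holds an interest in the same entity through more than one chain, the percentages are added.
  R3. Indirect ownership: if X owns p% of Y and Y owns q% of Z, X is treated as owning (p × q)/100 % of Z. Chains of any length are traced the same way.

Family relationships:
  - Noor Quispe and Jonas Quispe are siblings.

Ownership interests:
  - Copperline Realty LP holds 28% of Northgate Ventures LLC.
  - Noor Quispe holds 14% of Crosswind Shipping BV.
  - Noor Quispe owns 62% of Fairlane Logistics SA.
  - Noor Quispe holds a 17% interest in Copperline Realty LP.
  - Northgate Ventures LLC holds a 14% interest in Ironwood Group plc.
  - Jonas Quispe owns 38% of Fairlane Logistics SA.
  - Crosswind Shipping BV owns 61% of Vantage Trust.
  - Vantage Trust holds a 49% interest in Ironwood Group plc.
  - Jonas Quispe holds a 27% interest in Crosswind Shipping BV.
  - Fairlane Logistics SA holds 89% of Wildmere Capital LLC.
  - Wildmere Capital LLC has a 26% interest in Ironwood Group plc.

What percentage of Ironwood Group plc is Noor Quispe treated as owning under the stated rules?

By sibling attribution (R1), Noor Quispe is treated as also owning Jonas Quispe's interest in Fairlane Logistics SA, giving 62% + 38% = 100%.
By sibling attribution (R1), Noor Quispe is treated as also owning Jonas Quispe's interest in Crosswind Shipping BV, giving 14% + 27% = 41%.
Chain via Fairlane Logistics SA → Wildmere Capital LLC (R3): 100% × 89% × 26% = 23.14% of Ironwood Group plc.
Chain via Crosswind Shipping BV → Vantage Trust (R3): 41% × 61% × 49% = 12.2549% of Ironwood Group plc.
Chain via Copperline Realty LP → Northgate Ventures LLC (R3): 17% × 28% × 14% = 0.6664% of Ironwood Group plc.
Aggregating (R2): 23.14% + 12.2549% + 0.6664% = 36.0613%.

36.0613%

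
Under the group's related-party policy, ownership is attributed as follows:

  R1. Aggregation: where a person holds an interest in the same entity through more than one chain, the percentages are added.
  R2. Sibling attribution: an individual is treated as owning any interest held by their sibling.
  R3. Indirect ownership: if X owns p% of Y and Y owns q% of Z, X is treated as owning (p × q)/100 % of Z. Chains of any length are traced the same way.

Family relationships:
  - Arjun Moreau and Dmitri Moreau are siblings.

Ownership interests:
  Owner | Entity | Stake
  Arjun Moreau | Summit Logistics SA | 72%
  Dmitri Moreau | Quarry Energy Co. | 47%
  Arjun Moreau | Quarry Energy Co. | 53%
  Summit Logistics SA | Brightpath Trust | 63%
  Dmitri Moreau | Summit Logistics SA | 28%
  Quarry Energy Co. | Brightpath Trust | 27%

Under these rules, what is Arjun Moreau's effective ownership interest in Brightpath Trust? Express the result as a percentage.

By sibling attribution (R2), Arjun Moreau is treated as also owning Dmitri Moreau's interest in Summit Logistics SA, giving 72% + 28% = 100%.
By sibling attribution (R2), Arjun Moreau is treated as also owning Dmitri Moreau's interest in Quarry Energy Co, giving 53% + 47% = 100%.
Chain via Summit Logistics SA (R3): 100% × 63% = 63% of Brightpath Trust.
Chain via Quarry Energy Co. (R3): 100% × 27% = 27% of Brightpath Trust.
Aggregating (R1): 63% + 27% = 90%.

90%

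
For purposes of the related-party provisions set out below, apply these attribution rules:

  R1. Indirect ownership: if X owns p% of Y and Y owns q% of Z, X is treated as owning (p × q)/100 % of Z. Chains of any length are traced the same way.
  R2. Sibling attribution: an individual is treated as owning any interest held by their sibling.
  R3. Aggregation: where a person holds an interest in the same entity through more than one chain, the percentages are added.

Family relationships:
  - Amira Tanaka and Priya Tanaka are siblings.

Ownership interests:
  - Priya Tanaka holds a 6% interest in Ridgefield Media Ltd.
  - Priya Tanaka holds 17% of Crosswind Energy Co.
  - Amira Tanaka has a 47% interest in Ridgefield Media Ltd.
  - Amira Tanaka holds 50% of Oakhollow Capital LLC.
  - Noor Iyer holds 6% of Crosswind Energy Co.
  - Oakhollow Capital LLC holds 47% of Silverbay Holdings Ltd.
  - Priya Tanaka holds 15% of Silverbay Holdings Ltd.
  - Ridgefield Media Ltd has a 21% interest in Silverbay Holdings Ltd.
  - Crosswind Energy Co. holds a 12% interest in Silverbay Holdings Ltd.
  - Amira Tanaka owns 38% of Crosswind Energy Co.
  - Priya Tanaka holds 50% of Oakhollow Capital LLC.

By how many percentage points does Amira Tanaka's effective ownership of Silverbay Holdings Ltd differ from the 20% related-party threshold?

59.73

By sibling attribution (R2), Amira Tanaka is treated as also owning Priya Tanaka's interest in Ridgefield Media Ltd, giving 47% + 6% = 53%.
By sibling attribution (R2), Amira Tanaka is treated as also owning Priya Tanaka's interest in Oakhollow Capital LLC, giving 50% + 50% = 100%.
By sibling attribution (R2), Amira Tanaka is treated as also owning Priya Tanaka's interest in Crosswind Energy Co, giving 38% + 17% = 55%.
By sibling attribution (R2), Amira Tanaka is treated as owning Priya Tanaka's 15% interest in Silverbay Holdings Ltd.
Chain via Ridgefield Media Ltd (R1): 53% × 21% = 11.13% of Silverbay Holdings Ltd.
Chain via Oakhollow Capital LLC (R1): 100% × 47% = 47% of Silverbay Holdings Ltd.
Chain via Crosswind Energy Co. (R1): 55% × 12% = 6.6% of Silverbay Holdings Ltd.
Direct interest in Silverbay Holdings Ltd: 15%.
Aggregating (R3): 11.13% + 47% + 6.6% + 15% = 79.73%.
79.73% exceeds the 20% threshold by 59.73 percentage points.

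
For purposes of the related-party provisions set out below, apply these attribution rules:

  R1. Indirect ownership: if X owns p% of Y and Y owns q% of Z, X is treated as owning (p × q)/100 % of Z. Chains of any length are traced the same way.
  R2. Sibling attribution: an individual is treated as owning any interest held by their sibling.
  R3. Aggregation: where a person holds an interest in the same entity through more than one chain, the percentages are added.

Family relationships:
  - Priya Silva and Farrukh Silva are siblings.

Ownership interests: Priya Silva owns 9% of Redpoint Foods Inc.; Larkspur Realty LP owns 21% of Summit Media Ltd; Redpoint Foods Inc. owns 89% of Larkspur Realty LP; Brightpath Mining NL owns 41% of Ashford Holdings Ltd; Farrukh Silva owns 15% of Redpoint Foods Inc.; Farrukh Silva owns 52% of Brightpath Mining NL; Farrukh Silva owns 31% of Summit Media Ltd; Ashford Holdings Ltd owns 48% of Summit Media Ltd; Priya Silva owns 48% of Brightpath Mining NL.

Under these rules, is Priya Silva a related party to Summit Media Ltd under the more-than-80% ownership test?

By sibling attribution (R2), Priya Silva is treated as also owning Farrukh Silva's interest in Redpoint Foods Inc, giving 9% + 15% = 24%.
By sibling attribution (R2), Priya Silva is treated as also owning Farrukh Silva's interest in Brightpath Mining NL, giving 48% + 52% = 100%.
By sibling attribution (R2), Priya Silva is treated as owning Farrukh Silva's 31% interest in Summit Media Ltd.
Chain via Redpoint Foods Inc. → Larkspur Realty LP (R1): 24% × 89% × 21% = 4.4856% of Summit Media Ltd.
Chain via Brightpath Mining NL → Ashford Holdings Ltd (R1): 100% × 41% × 48% = 19.68% of Summit Media Ltd.
Direct interest in Summit Media Ltd: 31%.
Aggregating (R3): 4.4856% + 19.68% + 31% = 55.1656%.
55.1656% does not exceed the 80% threshold, so Priya is not a related party to Summit Media Ltd.

No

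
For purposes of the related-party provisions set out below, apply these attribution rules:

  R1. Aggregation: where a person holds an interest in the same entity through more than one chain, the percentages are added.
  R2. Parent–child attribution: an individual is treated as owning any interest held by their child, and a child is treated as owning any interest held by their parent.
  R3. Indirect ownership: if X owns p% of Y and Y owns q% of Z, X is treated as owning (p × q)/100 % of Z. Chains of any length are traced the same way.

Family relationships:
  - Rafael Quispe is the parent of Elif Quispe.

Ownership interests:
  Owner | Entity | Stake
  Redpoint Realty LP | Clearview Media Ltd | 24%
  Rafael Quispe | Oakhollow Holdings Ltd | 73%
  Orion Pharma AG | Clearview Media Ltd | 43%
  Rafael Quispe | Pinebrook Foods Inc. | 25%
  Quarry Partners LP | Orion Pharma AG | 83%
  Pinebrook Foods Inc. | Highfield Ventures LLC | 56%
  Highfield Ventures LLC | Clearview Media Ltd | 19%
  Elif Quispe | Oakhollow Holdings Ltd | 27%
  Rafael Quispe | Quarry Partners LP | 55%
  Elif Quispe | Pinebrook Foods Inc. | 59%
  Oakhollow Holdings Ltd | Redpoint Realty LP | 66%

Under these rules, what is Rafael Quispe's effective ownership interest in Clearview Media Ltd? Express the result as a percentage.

By parent–child attribution (R2), Rafael Quispe is treated as also owning Elif Quispe's interest in Oakhollow Holdings Ltd, giving 73% + 27% = 100%.
By parent–child attribution (R2), Rafael Quispe is treated as also owning Elif Quispe's interest in Pinebrook Foods Inc, giving 25% + 59% = 84%.
Chain via Quarry Partners LP → Orion Pharma AG (R3): 55% × 83% × 43% = 19.6295% of Clearview Media Ltd.
Chain via Oakhollow Holdings Ltd → Redpoint Realty LP (R3): 100% × 66% × 24% = 15.84% of Clearview Media Ltd.
Chain via Pinebrook Foods Inc. → Highfield Ventures LLC (R3): 84% × 56% × 19% = 8.9376% of Clearview Media Ltd.
Aggregating (R1): 19.6295% + 15.84% + 8.9376% = 44.4071%.

44.4071%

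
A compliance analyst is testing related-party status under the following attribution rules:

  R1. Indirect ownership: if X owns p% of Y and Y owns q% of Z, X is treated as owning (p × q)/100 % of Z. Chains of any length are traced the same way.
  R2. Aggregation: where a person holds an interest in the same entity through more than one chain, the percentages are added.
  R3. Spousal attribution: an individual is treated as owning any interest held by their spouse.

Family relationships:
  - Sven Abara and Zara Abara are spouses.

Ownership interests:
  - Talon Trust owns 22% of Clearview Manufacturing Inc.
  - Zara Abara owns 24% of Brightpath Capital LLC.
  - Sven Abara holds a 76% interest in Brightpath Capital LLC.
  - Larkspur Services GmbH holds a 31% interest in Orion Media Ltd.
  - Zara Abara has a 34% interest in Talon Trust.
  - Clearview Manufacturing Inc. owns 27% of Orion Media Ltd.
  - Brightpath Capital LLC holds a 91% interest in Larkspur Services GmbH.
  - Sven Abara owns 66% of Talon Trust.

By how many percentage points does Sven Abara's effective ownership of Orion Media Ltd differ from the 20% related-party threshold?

By spousal attribution (R3), Sven Abara is treated as also owning Zara Abara's interest in Brightpath Capital LLC, giving 76% + 24% = 100%.
By spousal attribution (R3), Sven Abara is treated as also owning Zara Abara's interest in Talon Trust, giving 66% + 34% = 100%.
Chain via Brightpath Capital LLC → Larkspur Services GmbH (R1): 100% × 91% × 31% = 28.21% of Orion Media Ltd.
Chain via Talon Trust → Clearview Manufacturing Inc. (R1): 100% × 22% × 27% = 5.94% of Orion Media Ltd.
Aggregating (R2): 28.21% + 5.94% = 34.15%.
34.15% exceeds the 20% threshold by 14.15 percentage points.

14.15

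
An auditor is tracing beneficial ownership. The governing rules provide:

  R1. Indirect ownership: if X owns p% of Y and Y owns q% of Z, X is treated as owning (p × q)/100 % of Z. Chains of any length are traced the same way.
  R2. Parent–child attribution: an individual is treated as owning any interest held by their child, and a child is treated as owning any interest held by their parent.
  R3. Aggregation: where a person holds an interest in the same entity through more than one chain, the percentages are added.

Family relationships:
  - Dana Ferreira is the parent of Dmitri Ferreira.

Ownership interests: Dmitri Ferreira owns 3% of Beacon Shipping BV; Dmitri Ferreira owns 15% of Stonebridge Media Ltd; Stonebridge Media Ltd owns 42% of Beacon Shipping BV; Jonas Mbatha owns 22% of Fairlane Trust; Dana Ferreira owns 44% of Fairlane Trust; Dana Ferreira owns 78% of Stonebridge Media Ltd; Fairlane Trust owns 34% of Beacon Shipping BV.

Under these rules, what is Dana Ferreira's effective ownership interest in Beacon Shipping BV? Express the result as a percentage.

57.02%

By parent–child attribution (R2), Dana Ferreira is treated as also owning Dmitri Ferreira's interest in Stonebridge Media Ltd, giving 78% + 15% = 93%.
By parent–child attribution (R2), Dana Ferreira is treated as owning Dmitri Ferreira's 3% interest in Beacon Shipping BV.
Chain via Stonebridge Media Ltd (R1): 93% × 42% = 39.06% of Beacon Shipping BV.
Chain via Fairlane Trust (R1): 44% × 34% = 14.96% of Beacon Shipping BV.
Direct interest in Beacon Shipping BV: 3%.
Aggregating (R3): 39.06% + 14.96% + 3% = 57.02%.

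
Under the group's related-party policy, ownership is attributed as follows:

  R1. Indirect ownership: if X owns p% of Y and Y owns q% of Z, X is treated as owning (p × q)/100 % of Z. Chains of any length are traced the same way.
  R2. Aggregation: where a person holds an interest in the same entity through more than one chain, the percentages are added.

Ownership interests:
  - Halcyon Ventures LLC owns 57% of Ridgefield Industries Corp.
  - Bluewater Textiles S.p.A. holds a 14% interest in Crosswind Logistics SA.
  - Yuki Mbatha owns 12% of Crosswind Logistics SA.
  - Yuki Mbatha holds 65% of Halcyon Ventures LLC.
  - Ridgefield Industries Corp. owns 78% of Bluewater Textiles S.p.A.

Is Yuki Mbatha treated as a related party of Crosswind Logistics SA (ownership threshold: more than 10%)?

Yes

Chain via Halcyon Ventures LLC → Ridgefield Industries Corp. → Bluewater Textiles S.p.A. (R1): 65% × 57% × 78% × 14% = 4.04586% of Crosswind Logistics SA.
Direct interest in Crosswind Logistics SA: 12%.
Aggregating (R2): 4.04586% + 12% = 16.04586%.
16.04586% exceeds the 10% threshold, so Yuki is a related party to Crosswind Logistics SA.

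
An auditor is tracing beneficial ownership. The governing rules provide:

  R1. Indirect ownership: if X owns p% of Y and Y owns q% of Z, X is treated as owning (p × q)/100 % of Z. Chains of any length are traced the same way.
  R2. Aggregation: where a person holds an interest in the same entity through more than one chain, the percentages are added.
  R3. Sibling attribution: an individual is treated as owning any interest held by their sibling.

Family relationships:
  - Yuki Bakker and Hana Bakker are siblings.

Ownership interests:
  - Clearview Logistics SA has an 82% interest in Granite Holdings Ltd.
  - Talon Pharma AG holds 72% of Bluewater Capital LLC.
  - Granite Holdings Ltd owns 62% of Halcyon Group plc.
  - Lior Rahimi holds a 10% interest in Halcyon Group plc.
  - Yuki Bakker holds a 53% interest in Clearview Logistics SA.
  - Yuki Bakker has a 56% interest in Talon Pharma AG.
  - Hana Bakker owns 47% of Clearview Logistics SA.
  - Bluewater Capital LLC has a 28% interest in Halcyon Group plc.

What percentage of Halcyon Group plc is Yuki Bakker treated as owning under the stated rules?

By sibling attribution (R3), Yuki Bakker is treated as also owning Hana Bakker's interest in Clearview Logistics SA, giving 53% + 47% = 100%.
Chain via Clearview Logistics SA → Granite Holdings Ltd (R1): 100% × 82% × 62% = 50.84% of Halcyon Group plc.
Chain via Talon Pharma AG → Bluewater Capital LLC (R1): 56% × 72% × 28% = 11.2896% of Halcyon Group plc.
Aggregating (R2): 50.84% + 11.2896% = 62.1296%.

62.1296%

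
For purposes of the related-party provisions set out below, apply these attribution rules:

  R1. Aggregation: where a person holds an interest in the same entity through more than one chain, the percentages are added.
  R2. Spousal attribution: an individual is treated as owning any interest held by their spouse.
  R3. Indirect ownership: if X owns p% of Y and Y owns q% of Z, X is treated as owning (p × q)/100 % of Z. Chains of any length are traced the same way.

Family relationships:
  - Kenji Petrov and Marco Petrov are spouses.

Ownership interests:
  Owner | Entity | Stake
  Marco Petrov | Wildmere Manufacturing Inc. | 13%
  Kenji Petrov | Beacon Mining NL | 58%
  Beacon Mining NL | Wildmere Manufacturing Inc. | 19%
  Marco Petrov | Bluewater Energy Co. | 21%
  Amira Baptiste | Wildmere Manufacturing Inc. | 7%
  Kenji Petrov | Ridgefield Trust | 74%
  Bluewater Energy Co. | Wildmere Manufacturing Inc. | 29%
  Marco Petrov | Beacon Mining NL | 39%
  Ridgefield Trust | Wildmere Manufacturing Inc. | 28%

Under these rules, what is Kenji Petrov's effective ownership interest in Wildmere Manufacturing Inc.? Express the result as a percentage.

58.24%

By spousal attribution (R2), Kenji Petrov is treated as also owning Marco Petrov's interest in Beacon Mining NL, giving 58% + 39% = 97%.
By spousal attribution (R2), Kenji Petrov is treated as owning Marco Petrov's 21% interest in Bluewater Energy Co.
By spousal attribution (R2), Kenji Petrov is treated as owning Marco Petrov's 13% interest in Wildmere Manufacturing Inc.
Chain via Beacon Mining NL (R3): 97% × 19% = 18.43% of Wildmere Manufacturing Inc.
Chain via Ridgefield Trust (R3): 74% × 28% = 20.72% of Wildmere Manufacturing Inc.
Chain via Bluewater Energy Co. (R3): 21% × 29% = 6.09% of Wildmere Manufacturing Inc.
Direct interest in Wildmere Manufacturing Inc: 13%.
Aggregating (R1): 18.43% + 20.72% + 6.09% + 13% = 58.24%.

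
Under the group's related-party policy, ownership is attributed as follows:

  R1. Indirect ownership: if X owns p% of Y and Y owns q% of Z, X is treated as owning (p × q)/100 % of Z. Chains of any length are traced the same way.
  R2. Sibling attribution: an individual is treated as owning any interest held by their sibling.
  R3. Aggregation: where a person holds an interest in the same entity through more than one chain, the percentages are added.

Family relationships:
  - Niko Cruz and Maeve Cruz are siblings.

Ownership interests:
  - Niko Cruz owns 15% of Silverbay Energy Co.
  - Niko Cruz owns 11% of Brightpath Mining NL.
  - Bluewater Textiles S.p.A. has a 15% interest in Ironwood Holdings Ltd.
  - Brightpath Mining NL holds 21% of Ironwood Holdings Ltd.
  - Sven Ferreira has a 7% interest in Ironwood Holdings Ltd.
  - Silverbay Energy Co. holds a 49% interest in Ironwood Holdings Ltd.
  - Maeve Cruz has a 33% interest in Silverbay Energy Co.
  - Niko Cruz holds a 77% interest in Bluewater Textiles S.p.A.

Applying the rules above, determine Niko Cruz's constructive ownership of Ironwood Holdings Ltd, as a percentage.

37.38%

By sibling attribution (R2), Niko Cruz is treated as also owning Maeve Cruz's interest in Silverbay Energy Co, giving 15% + 33% = 48%.
Chain via Bluewater Textiles S.p.A. (R1): 77% × 15% = 11.55% of Ironwood Holdings Ltd.
Chain via Silverbay Energy Co. (R1): 48% × 49% = 23.52% of Ironwood Holdings Ltd.
Chain via Brightpath Mining NL (R1): 11% × 21% = 2.31% of Ironwood Holdings Ltd.
Aggregating (R3): 11.55% + 23.52% + 2.31% = 37.38%.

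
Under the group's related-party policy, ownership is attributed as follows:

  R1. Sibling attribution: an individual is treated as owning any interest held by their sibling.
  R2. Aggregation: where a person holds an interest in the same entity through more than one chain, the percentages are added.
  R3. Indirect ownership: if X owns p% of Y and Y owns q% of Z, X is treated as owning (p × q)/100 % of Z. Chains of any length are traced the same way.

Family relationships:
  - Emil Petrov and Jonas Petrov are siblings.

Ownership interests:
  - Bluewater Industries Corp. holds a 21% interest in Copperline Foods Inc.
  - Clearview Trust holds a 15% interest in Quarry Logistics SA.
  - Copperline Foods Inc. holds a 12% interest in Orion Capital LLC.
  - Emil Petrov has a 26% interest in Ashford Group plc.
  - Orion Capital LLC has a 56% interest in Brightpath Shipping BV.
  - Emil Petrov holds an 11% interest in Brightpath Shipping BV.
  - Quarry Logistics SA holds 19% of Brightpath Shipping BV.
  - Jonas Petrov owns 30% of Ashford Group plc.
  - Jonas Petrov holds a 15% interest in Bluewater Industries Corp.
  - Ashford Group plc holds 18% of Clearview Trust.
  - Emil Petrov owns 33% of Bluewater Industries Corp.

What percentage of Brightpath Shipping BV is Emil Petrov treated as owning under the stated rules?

11.964656%

By sibling attribution (R1), Emil Petrov is treated as also owning Jonas Petrov's interest in Ashford Group plc, giving 26% + 30% = 56%.
By sibling attribution (R1), Emil Petrov is treated as also owning Jonas Petrov's interest in Bluewater Industries Corp, giving 33% + 15% = 48%.
Chain via Ashford Group plc → Clearview Trust → Quarry Logistics SA (R3): 56% × 18% × 15% × 19% = 0.28728% of Brightpath Shipping BV.
Chain via Bluewater Industries Corp. → Copperline Foods Inc. → Orion Capital LLC (R3): 48% × 21% × 12% × 56% = 0.677376% of Brightpath Shipping BV.
Direct interest in Brightpath Shipping BV: 11%.
Aggregating (R2): 0.28728% + 0.677376% + 11% = 11.964656%.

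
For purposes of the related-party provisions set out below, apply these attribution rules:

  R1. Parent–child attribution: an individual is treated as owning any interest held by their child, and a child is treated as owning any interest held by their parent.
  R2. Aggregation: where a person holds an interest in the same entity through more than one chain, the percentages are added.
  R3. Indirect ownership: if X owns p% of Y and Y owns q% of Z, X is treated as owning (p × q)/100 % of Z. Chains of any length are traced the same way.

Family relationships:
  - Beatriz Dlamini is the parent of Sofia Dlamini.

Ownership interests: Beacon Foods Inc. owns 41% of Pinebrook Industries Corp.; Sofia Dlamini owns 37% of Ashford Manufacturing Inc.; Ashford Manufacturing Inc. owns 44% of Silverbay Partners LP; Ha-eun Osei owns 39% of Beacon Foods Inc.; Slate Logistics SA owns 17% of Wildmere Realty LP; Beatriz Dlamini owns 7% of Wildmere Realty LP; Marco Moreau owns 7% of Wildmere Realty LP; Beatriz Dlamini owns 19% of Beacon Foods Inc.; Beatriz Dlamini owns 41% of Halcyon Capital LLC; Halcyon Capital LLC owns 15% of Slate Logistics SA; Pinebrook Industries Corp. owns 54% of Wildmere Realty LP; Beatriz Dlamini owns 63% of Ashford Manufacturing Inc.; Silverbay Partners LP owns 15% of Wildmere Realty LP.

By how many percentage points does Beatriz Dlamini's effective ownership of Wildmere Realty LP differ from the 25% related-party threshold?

6.1479

By parent–child attribution (R1), Beatriz Dlamini is treated as also owning Sofia Dlamini's interest in Ashford Manufacturing Inc, giving 63% + 37% = 100%.
Chain via Beacon Foods Inc. → Pinebrook Industries Corp. (R3): 19% × 41% × 54% = 4.2066% of Wildmere Realty LP.
Chain via Ashford Manufacturing Inc. → Silverbay Partners LP (R3): 100% × 44% × 15% = 6.6% of Wildmere Realty LP.
Chain via Halcyon Capital LLC → Slate Logistics SA (R3): 41% × 15% × 17% = 1.0455% of Wildmere Realty LP.
Direct interest in Wildmere Realty LP: 7%.
Aggregating (R2): 4.2066% + 6.6% + 1.0455% + 7% = 18.8521%.
18.8521% falls short of the 25% threshold by 6.1479 percentage points.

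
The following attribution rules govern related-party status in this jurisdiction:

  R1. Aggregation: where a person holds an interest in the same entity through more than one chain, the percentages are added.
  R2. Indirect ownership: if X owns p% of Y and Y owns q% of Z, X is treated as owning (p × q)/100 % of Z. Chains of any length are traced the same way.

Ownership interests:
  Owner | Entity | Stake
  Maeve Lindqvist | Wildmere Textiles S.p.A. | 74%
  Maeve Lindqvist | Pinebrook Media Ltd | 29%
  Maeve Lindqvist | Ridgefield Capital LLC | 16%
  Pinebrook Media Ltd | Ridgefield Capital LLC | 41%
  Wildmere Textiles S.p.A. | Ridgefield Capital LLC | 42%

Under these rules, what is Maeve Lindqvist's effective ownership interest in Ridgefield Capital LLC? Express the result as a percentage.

58.97%

Chain via Wildmere Textiles S.p.A. (R2): 74% × 42% = 31.08% of Ridgefield Capital LLC.
Chain via Pinebrook Media Ltd (R2): 29% × 41% = 11.89% of Ridgefield Capital LLC.
Direct interest in Ridgefield Capital LLC: 16%.
Aggregating (R1): 31.08% + 11.89% + 16% = 58.97%.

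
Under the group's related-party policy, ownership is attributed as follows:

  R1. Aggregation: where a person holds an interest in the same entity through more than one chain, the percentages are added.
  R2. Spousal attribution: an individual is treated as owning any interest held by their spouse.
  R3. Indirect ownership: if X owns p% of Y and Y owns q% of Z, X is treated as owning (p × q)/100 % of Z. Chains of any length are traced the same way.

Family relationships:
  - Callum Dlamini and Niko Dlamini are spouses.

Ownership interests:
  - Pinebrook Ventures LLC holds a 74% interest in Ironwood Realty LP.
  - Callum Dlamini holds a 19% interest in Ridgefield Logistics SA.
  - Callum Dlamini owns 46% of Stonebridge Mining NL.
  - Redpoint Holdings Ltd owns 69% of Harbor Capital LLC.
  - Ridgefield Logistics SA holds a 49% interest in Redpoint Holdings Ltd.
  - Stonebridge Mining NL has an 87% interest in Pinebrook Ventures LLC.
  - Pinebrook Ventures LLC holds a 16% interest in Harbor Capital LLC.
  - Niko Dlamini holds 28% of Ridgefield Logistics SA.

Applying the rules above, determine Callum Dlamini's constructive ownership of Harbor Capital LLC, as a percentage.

By spousal attribution (R2), Callum Dlamini is treated as also owning Niko Dlamini's interest in Ridgefield Logistics SA, giving 19% + 28% = 47%.
Chain via Ridgefield Logistics SA → Redpoint Holdings Ltd (R3): 47% × 49% × 69% = 15.8907% of Harbor Capital LLC.
Chain via Stonebridge Mining NL → Pinebrook Ventures LLC (R3): 46% × 87% × 16% = 6.4032% of Harbor Capital LLC.
Aggregating (R1): 15.8907% + 6.4032% = 22.2939%.

22.2939%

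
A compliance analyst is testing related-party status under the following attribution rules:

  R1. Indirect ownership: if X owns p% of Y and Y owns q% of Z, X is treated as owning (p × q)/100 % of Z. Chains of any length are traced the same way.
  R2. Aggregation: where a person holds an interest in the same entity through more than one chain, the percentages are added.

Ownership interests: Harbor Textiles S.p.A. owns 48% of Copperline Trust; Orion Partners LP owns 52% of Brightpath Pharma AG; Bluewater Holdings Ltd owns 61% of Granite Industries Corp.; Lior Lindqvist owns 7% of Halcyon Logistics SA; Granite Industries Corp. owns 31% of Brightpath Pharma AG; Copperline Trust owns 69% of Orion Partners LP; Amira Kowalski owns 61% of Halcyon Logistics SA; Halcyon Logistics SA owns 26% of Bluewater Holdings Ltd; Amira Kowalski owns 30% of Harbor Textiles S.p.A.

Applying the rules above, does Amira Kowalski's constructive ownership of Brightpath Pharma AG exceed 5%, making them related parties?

Yes

Chain via Halcyon Logistics SA → Bluewater Holdings Ltd → Granite Industries Corp. (R1): 61% × 26% × 61% × 31% = 2.999126% of Brightpath Pharma AG.
Chain via Harbor Textiles S.p.A. → Copperline Trust → Orion Partners LP (R1): 30% × 48% × 69% × 52% = 5.16672% of Brightpath Pharma AG.
Aggregating (R2): 2.999126% + 5.16672% = 8.165846%.
8.165846% exceeds the 5% threshold, so Amira is a related party to Brightpath Pharma AG.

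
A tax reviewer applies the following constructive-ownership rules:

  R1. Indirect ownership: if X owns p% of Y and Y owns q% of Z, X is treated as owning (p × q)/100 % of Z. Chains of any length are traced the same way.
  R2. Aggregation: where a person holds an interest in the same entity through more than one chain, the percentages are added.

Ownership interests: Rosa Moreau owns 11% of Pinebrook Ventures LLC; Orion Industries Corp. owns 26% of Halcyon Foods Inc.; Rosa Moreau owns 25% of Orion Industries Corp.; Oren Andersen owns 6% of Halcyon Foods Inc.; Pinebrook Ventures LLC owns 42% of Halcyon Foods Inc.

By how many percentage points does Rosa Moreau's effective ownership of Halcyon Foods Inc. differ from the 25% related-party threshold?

13.88

Chain via Pinebrook Ventures LLC (R1): 11% × 42% = 4.62% of Halcyon Foods Inc.
Chain via Orion Industries Corp. (R1): 25% × 26% = 6.5% of Halcyon Foods Inc.
Aggregating (R2): 4.62% + 6.5% = 11.12%.
11.12% falls short of the 25% threshold by 13.88 percentage points.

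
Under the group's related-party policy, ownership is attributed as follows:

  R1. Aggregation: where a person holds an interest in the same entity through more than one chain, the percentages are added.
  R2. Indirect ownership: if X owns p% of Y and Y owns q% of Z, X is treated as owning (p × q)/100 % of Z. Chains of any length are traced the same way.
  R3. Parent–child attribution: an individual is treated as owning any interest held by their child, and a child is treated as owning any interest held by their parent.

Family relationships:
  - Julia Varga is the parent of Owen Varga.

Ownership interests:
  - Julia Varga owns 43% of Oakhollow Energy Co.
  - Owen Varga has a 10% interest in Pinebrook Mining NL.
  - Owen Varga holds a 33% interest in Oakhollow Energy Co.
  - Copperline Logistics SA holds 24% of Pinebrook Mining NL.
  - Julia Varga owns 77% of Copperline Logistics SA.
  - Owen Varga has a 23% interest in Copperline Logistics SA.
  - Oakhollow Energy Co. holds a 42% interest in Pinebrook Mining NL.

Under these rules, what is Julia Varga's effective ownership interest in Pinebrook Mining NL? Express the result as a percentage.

65.92%

By parent–child attribution (R3), Julia Varga is treated as also owning Owen Varga's interest in Copperline Logistics SA, giving 77% + 23% = 100%.
By parent–child attribution (R3), Julia Varga is treated as also owning Owen Varga's interest in Oakhollow Energy Co, giving 43% + 33% = 76%.
By parent–child attribution (R3), Julia Varga is treated as owning Owen Varga's 10% interest in Pinebrook Mining NL.
Chain via Copperline Logistics SA (R2): 100% × 24% = 24% of Pinebrook Mining NL.
Chain via Oakhollow Energy Co. (R2): 76% × 42% = 31.92% of Pinebrook Mining NL.
Direct interest in Pinebrook Mining NL: 10%.
Aggregating (R1): 24% + 31.92% + 10% = 65.92%.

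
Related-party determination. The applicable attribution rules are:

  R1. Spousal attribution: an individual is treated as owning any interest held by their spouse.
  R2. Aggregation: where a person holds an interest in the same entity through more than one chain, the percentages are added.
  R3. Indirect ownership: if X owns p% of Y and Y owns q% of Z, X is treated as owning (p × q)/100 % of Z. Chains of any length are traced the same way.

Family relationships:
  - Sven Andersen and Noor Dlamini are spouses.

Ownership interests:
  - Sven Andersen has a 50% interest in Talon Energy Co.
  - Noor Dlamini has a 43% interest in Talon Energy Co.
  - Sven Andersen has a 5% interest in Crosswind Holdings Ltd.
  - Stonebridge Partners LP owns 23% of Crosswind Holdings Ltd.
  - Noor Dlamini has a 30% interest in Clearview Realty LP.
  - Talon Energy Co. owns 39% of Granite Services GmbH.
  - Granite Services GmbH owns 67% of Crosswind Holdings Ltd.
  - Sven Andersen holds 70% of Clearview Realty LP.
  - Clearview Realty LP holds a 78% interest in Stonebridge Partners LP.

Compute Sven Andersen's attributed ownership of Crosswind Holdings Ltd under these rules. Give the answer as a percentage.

By spousal attribution (R1), Sven Andersen is treated as also owning Noor Dlamini's interest in Talon Energy Co, giving 50% + 43% = 93%.
By spousal attribution (R1), Sven Andersen is treated as also owning Noor Dlamini's interest in Clearview Realty LP, giving 70% + 30% = 100%.
Chain via Talon Energy Co. → Granite Services GmbH (R3): 93% × 39% × 67% = 24.3009% of Crosswind Holdings Ltd.
Chain via Clearview Realty LP → Stonebridge Partners LP (R3): 100% × 78% × 23% = 17.94% of Crosswind Holdings Ltd.
Direct interest in Crosswind Holdings Ltd: 5%.
Aggregating (R2): 24.3009% + 17.94% + 5% = 47.2409%.

47.2409%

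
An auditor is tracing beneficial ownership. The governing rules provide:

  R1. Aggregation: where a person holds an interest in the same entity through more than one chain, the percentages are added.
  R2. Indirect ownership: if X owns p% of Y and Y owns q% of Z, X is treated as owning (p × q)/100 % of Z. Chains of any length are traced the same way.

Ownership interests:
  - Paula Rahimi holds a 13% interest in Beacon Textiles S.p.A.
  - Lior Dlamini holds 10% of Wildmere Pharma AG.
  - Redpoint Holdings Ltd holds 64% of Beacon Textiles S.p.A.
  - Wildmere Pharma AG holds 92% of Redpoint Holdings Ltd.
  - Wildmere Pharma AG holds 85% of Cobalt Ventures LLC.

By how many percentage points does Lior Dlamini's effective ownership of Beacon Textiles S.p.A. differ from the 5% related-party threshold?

Chain via Wildmere Pharma AG → Redpoint Holdings Ltd (R2): 10% × 92% × 64% = 5.888% of Beacon Textiles S.p.A.
5.888% exceeds the 5% threshold by 0.888 percentage points.

0.888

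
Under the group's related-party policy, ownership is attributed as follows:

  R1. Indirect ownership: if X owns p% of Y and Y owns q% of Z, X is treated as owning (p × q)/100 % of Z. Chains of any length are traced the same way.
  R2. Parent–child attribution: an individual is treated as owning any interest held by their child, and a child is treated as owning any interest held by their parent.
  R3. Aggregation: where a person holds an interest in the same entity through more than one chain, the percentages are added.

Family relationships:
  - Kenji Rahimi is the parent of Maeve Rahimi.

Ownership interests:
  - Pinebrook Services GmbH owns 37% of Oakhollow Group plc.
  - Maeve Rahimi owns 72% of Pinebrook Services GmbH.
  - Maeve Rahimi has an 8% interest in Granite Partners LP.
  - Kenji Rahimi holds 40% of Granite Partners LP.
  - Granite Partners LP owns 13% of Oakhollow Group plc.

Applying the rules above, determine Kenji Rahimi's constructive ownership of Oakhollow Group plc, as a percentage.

32.88%

By parent–child attribution (R2), Kenji Rahimi is treated as also owning Maeve Rahimi's interest in Granite Partners LP, giving 40% + 8% = 48%.
By parent–child attribution (R2), Kenji Rahimi is treated as owning Maeve Rahimi's 72% interest in Pinebrook Services GmbH.
Chain via Granite Partners LP (R1): 48% × 13% = 6.24% of Oakhollow Group plc.
Chain via Pinebrook Services GmbH (R1): 72% × 37% = 26.64% of Oakhollow Group plc.
Aggregating (R3): 6.24% + 26.64% = 32.88%.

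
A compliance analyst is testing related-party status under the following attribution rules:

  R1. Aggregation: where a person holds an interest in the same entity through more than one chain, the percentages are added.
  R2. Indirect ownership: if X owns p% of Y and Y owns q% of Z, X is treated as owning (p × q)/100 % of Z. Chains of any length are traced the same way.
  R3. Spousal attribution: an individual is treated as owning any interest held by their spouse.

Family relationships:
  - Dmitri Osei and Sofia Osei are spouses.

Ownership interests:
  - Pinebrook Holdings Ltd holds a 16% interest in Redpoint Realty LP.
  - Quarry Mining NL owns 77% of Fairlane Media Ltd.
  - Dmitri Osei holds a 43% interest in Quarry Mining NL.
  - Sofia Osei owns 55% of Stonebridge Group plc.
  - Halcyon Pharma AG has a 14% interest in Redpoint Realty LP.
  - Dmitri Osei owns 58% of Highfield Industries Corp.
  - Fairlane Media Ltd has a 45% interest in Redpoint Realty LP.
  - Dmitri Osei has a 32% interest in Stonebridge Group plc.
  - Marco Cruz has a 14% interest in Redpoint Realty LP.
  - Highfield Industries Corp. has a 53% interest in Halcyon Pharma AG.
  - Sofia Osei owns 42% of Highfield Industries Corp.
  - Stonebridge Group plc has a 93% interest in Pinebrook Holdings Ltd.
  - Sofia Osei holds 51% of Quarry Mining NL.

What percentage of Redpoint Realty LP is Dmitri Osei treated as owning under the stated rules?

By spousal attribution (R3), Dmitri Osei is treated as also owning Sofia Osei's interest in Highfield Industries Corp, giving 58% + 42% = 100%.
By spousal attribution (R3), Dmitri Osei is treated as also owning Sofia Osei's interest in Stonebridge Group plc, giving 32% + 55% = 87%.
By spousal attribution (R3), Dmitri Osei is treated as also owning Sofia Osei's interest in Quarry Mining NL, giving 43% + 51% = 94%.
Chain via Highfield Industries Corp. → Halcyon Pharma AG (R2): 100% × 53% × 14% = 7.42% of Redpoint Realty LP.
Chain via Stonebridge Group plc → Pinebrook Holdings Ltd (R2): 87% × 93% × 16% = 12.9456% of Redpoint Realty LP.
Chain via Quarry Mining NL → Fairlane Media Ltd (R2): 94% × 77% × 45% = 32.571% of Redpoint Realty LP.
Aggregating (R1): 7.42% + 12.9456% + 32.571% = 52.9366%.

52.9366%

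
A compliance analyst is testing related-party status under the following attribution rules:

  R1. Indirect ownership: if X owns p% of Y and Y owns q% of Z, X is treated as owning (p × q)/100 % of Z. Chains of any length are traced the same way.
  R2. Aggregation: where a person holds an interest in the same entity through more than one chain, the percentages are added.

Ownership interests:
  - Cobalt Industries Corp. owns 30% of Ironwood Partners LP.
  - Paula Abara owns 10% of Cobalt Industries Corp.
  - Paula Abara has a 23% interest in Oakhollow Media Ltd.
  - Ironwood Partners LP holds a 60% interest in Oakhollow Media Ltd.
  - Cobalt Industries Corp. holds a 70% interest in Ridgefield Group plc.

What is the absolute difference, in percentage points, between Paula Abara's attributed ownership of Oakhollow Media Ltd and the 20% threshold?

Chain via Cobalt Industries Corp. → Ironwood Partners LP (R1): 10% × 30% × 60% = 1.8% of Oakhollow Media Ltd.
Direct interest in Oakhollow Media Ltd: 23%.
Aggregating (R2): 1.8% + 23% = 24.8%.
24.8% exceeds the 20% threshold by 4.8 percentage points.

4.8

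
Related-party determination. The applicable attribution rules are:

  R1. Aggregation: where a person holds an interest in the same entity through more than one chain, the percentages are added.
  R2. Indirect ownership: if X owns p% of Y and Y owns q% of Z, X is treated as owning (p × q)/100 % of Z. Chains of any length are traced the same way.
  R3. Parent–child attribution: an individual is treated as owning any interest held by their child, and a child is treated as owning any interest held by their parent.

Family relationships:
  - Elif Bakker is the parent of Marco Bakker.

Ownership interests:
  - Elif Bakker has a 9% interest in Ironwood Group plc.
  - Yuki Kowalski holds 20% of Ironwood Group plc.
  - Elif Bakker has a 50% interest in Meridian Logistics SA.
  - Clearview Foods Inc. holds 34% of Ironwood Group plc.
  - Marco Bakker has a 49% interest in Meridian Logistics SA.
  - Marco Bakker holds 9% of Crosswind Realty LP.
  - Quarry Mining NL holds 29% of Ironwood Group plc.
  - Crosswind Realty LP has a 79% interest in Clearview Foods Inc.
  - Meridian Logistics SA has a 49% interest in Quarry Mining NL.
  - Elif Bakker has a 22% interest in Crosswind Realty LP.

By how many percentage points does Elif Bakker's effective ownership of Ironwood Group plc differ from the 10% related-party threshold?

21.3945

By parent–child attribution (R3), Elif Bakker is treated as also owning Marco Bakker's interest in Meridian Logistics SA, giving 50% + 49% = 99%.
By parent–child attribution (R3), Elif Bakker is treated as also owning Marco Bakker's interest in Crosswind Realty LP, giving 22% + 9% = 31%.
Chain via Meridian Logistics SA → Quarry Mining NL (R2): 99% × 49% × 29% = 14.0679% of Ironwood Group plc.
Chain via Crosswind Realty LP → Clearview Foods Inc. (R2): 31% × 79% × 34% = 8.3266% of Ironwood Group plc.
Direct interest in Ironwood Group plc: 9%.
Aggregating (R1): 14.0679% + 8.3266% + 9% = 31.3945%.
31.3945% exceeds the 10% threshold by 21.3945 percentage points.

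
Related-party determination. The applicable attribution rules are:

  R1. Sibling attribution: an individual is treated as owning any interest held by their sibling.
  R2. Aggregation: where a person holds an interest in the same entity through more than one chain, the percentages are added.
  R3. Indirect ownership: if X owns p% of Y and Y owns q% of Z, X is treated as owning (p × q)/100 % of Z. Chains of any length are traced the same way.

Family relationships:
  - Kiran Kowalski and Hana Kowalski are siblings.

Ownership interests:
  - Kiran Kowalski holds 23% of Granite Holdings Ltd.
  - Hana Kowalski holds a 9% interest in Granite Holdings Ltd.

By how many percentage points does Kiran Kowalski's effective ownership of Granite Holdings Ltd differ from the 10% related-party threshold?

22

By sibling attribution (R1), Kiran Kowalski is treated as also owning Hana Kowalski's interest in Granite Holdings Ltd, giving 23% + 9% = 32%.
Direct interest in Granite Holdings Ltd: 32%.
32% exceeds the 10% threshold by 22 percentage points.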